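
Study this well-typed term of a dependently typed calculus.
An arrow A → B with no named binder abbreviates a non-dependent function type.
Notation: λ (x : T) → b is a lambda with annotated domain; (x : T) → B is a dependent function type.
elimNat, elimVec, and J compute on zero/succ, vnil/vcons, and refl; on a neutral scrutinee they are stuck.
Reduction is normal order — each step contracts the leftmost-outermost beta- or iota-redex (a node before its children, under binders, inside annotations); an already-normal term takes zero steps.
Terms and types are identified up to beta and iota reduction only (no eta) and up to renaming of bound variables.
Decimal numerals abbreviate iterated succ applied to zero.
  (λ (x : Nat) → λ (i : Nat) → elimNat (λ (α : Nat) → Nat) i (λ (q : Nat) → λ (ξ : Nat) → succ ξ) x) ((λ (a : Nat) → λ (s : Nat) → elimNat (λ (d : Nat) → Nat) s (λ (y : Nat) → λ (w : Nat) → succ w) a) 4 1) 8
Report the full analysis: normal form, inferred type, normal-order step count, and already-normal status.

normal form:
  13
inferred type:
  Nat
normal-order step count: 33
already normal: no
first redex: a beta-redex


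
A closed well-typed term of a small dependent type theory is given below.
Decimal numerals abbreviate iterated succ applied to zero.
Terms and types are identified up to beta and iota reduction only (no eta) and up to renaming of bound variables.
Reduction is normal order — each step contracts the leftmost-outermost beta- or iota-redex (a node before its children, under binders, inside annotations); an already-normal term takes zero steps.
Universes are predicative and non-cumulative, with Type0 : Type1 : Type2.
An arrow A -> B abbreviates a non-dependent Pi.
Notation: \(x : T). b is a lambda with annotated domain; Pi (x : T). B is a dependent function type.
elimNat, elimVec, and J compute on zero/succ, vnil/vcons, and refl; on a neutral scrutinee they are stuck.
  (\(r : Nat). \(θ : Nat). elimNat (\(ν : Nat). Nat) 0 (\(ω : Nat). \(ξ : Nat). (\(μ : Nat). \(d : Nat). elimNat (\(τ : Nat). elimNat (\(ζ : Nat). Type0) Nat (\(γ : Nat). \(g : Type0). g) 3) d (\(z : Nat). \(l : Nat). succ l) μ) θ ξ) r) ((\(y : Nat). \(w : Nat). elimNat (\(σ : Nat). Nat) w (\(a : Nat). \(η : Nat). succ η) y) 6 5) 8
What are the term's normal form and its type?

normal form:
  88
type:
  Nat


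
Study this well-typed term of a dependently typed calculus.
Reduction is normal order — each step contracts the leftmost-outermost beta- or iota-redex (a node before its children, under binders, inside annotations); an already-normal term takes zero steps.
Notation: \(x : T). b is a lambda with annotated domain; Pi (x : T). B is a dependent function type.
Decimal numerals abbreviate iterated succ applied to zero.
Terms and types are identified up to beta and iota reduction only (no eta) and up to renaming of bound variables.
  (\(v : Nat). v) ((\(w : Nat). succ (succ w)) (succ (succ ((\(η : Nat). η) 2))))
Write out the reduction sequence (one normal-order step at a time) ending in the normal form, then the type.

reduction (normal order):
  (\(v : Nat). v) ((\(w : Nat). succ (succ w)) (succ (succ ((\(η : Nat). η) 2))))
  ~> (\(v : Nat). succ (succ v)) (succ (succ ((\(w : Nat). w) 2)))
  ~> succ (succ (succ (succ ((\(v : Nat). v) 2))))
  ~> 6
the term's type:
  Nat


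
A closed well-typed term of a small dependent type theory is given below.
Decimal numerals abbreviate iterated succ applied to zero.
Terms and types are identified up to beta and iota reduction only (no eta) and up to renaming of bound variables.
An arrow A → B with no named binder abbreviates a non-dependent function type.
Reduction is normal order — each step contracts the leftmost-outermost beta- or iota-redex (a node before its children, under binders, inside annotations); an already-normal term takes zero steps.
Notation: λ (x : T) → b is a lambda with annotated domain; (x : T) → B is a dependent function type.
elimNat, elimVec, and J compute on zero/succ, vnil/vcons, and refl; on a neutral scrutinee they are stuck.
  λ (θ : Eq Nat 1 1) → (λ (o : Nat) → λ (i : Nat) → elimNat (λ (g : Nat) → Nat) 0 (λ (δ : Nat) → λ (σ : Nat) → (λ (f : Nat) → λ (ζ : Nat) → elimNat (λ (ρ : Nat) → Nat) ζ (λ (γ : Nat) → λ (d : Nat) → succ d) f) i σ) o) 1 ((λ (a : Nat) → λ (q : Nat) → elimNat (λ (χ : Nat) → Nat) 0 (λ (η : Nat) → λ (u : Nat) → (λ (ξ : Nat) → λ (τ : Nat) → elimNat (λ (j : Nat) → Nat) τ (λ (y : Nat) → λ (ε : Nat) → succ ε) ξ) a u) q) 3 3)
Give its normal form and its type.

normal form:
  λ (θ : Eq Nat 1 1) → 9
type:
  Eq Nat 1 1 → Nat


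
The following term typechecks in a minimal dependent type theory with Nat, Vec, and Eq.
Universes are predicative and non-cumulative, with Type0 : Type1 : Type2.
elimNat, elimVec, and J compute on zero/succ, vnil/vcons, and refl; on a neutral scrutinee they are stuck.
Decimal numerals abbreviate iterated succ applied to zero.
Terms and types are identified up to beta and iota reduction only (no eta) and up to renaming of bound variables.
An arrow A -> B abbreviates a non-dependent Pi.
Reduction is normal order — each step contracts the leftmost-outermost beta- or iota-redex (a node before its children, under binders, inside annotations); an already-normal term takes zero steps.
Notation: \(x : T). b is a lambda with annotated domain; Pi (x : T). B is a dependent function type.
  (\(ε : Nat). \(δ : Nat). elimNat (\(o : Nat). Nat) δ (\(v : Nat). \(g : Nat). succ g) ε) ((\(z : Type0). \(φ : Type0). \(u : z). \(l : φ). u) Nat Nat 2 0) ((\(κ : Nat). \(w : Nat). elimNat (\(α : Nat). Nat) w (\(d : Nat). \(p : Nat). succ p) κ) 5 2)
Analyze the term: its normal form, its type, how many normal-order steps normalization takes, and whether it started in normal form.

resulting normal form:
  9
type:
  Nat
steps to reach normal form (normal order): 31
term was already normal: no
first contracted redex: a beta-redex


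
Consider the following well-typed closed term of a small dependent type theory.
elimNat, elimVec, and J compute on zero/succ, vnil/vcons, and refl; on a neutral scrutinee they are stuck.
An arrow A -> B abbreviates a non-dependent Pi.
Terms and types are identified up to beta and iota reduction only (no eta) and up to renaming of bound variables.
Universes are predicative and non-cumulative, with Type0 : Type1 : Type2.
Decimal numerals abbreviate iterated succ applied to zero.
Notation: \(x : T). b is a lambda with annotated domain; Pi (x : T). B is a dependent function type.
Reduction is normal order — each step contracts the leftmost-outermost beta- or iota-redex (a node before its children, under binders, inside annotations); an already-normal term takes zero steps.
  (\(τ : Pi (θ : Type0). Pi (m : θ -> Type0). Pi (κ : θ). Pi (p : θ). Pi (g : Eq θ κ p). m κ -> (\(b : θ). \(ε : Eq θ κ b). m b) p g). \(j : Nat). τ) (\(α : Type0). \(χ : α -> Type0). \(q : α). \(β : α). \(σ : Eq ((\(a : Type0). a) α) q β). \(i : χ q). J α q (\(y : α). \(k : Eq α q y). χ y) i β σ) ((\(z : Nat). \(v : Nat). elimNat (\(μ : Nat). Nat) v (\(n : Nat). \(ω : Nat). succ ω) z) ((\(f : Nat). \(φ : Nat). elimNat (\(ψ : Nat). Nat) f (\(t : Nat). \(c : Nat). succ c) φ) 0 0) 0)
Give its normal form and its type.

resulting normal form:
  \(τ : Type0). \(θ : τ -> Type0). \(m : τ). \(κ : τ). \(p : Eq τ m κ). \(g : θ m). J τ m (\(b : τ). \(ε : Eq τ m b). θ b) g κ p
inferred type:
  Pi (τ : Type0). Pi (θ : τ -> Type0). Pi (m : τ). Pi (κ : τ). Eq τ m κ -> θ m -> θ κ


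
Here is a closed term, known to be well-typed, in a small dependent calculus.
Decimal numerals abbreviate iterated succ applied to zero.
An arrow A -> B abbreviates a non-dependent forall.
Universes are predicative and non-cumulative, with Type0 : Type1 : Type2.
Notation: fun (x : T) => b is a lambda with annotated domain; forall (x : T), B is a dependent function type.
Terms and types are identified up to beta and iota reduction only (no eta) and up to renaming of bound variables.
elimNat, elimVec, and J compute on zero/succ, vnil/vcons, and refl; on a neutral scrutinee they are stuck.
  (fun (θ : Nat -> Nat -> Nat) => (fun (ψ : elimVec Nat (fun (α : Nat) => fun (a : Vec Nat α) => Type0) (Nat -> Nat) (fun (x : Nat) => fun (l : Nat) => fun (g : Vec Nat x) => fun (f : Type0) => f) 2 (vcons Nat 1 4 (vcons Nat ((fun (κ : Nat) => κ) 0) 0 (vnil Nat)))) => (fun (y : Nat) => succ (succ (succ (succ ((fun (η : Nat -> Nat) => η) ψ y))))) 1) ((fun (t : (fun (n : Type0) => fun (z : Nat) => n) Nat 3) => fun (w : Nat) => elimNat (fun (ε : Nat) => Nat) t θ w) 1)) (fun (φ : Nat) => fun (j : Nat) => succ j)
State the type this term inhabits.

type:
  Nat


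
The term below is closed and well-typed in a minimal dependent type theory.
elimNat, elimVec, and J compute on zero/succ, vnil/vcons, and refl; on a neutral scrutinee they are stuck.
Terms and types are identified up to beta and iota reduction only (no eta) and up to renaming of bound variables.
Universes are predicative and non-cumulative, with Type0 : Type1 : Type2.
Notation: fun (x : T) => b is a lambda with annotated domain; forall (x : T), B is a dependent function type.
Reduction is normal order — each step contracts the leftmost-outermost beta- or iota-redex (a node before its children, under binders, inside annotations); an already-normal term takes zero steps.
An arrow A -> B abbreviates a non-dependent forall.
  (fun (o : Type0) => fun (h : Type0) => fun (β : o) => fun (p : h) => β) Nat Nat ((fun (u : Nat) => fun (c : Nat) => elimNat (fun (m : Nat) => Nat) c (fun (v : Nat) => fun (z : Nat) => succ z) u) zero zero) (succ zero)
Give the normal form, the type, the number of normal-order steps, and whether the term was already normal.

resulting normal form:
  zero
type:
  Nat
reduction steps (normal order): 7
started in normal form: no
first contracted redex: a beta-redex


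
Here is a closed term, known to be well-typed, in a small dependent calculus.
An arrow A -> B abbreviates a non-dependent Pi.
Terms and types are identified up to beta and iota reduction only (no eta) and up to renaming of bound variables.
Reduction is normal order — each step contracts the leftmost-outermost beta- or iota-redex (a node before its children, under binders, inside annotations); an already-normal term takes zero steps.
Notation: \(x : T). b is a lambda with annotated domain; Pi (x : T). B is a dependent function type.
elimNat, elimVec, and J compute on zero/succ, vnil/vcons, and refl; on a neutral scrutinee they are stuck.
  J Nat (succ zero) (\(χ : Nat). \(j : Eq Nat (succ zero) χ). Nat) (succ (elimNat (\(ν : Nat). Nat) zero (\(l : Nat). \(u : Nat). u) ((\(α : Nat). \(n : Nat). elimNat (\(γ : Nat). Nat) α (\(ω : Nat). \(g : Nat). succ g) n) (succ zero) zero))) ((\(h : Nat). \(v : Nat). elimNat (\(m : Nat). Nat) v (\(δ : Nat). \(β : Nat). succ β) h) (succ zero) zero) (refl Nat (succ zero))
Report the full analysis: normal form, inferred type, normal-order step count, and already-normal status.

reduced normal form:
  succ zero
inferred type:
  Nat
normal-order step count: 8
already normal: no
first contracted redex: a J iota-redex


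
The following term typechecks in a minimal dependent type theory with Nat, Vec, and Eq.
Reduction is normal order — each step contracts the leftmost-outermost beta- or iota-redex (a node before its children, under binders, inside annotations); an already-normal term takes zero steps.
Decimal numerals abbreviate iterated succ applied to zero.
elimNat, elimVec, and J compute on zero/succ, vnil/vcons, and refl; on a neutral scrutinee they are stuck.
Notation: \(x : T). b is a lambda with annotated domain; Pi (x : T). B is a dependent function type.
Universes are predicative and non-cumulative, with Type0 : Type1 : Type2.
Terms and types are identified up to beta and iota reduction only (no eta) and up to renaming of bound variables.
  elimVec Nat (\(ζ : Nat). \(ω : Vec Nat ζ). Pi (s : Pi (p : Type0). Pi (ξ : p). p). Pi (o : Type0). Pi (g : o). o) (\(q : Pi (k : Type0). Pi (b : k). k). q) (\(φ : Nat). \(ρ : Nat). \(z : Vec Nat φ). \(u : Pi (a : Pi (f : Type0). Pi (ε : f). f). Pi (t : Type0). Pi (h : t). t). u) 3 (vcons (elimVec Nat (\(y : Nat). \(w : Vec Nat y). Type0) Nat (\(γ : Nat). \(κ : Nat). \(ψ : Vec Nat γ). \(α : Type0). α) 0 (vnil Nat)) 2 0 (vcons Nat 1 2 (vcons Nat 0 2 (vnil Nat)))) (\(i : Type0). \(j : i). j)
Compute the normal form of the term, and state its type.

reduced normal form:
  \(ζ : Type0). \(ω : ζ). ω
type:
  Pi (ζ : Type0). Pi (ω : ζ). ζ
observation: contracting an elimVec iota-redex first, the term normalizes in 17 steps.


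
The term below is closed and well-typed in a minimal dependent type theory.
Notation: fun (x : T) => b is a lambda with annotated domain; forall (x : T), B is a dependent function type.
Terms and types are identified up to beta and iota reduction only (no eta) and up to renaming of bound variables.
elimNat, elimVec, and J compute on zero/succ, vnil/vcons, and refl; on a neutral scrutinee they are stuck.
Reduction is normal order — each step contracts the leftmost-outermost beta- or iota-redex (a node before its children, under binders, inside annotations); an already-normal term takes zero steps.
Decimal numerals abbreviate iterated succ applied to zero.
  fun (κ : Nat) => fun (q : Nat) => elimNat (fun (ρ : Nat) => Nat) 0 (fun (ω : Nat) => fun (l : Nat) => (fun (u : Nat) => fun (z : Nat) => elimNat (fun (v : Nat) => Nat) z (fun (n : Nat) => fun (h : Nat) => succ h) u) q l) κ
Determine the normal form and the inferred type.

resulting normal form:
  fun (κ : Nat) => fun (q : Nat) => elimNat (fun (ρ : Nat) => Nat) 0 (fun (ω : Nat) => fun (l : Nat) => elimNat (fun (u : Nat) => Nat) l (fun (z : Nat) => fun (v : Nat) => succ v) q) κ
inferred type:
  forall (κ : Nat), forall (q : Nat), Nat
observation: normalization takes exactly 2 steps under the normal-order strategy.


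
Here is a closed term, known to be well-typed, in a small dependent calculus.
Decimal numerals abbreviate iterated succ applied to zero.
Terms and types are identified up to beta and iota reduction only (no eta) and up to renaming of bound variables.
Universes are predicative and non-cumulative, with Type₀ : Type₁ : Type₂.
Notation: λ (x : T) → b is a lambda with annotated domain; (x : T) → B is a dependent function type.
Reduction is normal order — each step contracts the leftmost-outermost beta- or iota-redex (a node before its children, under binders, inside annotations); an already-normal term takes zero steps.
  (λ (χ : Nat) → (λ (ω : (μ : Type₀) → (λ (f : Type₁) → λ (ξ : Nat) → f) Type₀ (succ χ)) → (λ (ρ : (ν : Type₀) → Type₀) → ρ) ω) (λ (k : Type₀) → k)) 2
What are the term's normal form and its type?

resulting normal form:
  λ (χ : Type₀) → χ
inferred type:
  (χ : Type₀) → Type₀
observation: 3 normal-order steps normalize the term, beginning with a beta-redex.


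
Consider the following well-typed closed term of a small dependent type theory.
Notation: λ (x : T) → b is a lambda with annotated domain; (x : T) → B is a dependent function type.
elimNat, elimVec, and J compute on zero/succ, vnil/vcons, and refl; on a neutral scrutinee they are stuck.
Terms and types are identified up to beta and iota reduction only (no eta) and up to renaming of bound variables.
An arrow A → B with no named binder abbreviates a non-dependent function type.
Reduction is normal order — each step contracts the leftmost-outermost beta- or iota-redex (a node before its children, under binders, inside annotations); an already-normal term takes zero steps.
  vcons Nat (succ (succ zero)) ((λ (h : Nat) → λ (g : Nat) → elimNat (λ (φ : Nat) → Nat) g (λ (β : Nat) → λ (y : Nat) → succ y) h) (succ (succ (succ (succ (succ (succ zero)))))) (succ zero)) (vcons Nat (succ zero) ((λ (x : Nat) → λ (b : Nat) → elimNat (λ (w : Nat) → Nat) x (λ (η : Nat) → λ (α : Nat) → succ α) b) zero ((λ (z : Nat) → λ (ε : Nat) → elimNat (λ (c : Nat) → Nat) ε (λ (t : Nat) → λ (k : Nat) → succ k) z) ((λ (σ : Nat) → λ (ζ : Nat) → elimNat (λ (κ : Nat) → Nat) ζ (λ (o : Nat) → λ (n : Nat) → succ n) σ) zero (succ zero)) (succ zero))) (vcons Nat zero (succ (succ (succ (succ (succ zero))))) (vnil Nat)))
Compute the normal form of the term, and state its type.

normal form:
  vcons Nat (succ (succ zero)) (succ (succ (succ (succ (succ (succ (succ zero))))))) (vcons Nat (succ zero) (succ (succ zero)) (vcons Nat zero (succ (succ (succ (succ (succ zero))))) (vnil Nat)))
inferred type:
  Vec Nat (succ (succ (succ zero)))
observation: 39 normal-order steps separate the term from its normal form.


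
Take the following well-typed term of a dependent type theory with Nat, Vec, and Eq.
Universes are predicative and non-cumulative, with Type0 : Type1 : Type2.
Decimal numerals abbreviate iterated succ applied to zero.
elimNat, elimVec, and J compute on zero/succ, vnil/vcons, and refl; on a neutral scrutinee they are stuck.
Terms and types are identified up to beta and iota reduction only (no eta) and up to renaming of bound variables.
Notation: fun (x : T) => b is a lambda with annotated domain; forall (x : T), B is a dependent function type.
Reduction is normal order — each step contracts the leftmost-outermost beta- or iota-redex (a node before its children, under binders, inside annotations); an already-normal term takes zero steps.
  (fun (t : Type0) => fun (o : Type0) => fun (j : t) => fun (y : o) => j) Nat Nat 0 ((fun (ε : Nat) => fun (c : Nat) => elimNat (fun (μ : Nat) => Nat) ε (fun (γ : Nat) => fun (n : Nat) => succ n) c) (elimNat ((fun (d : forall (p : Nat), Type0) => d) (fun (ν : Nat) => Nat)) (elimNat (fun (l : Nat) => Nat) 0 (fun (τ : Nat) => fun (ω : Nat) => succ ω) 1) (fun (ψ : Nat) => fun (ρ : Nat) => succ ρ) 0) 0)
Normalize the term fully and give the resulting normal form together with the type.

reduced normal form:
  0
inferred type:
  Nat


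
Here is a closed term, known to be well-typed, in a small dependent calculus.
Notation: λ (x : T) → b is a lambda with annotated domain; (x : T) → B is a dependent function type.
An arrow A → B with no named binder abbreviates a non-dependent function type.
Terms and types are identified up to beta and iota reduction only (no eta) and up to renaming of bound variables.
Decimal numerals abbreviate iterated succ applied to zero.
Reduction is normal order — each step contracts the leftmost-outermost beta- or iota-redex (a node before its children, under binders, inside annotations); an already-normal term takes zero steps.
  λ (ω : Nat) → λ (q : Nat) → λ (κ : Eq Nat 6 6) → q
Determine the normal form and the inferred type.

resulting normal form:
  λ (ω : Nat) → λ (q : Nat) → λ (κ : Eq Nat 6 6) → q
the term's type:
  Nat → Nat → Eq Nat 6 6 → Nat
observation: the term is already in normal form.


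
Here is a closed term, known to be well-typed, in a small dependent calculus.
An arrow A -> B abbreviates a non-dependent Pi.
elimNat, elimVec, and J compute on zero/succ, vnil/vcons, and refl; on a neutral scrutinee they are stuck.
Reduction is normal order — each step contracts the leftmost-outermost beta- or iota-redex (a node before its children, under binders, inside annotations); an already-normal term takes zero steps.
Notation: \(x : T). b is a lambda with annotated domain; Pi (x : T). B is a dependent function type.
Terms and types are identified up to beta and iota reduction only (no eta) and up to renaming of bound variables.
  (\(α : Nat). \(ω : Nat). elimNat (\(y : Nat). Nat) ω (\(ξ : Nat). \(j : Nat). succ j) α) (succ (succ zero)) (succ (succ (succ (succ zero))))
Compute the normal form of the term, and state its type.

resulting normal form:
  succ (succ (succ (succ (succ (succ zero)))))
type:
  Nat
observation: 9 normal-order steps normalize the term, beginning with a beta-redex.


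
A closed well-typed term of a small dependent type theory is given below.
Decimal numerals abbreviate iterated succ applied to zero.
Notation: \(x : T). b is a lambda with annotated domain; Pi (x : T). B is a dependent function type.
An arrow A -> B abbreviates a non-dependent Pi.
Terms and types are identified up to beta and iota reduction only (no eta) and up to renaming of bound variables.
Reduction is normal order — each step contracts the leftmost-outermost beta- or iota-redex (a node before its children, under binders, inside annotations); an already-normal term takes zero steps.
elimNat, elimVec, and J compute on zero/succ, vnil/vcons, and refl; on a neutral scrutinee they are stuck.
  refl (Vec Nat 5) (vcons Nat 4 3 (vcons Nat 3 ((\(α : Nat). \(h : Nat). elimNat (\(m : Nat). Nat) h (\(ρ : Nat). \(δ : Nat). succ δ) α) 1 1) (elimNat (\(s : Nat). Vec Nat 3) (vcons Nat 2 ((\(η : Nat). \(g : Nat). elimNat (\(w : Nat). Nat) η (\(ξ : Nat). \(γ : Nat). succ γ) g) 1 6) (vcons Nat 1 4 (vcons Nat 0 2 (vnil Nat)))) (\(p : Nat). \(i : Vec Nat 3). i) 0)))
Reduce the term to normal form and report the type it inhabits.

reduced normal form:
  refl (Vec Nat 5) (vcons Nat 4 3 (vcons Nat 3 2 (vcons Nat 2 7 (vcons Nat 1 4 (vcons Nat 0 2 (vnil Nat))))))
inferred type:
  Eq (Vec Nat 5) (vcons Nat 4 3 (vcons Nat 3 2 (vcons Nat 2 7 (vcons Nat 1 4 (vcons Nat 0 2 (vnil Nat)))))) (vcons Nat 4 3 (vcons Nat 3 2 (vcons Nat 2 7 (vcons Nat 1 4 (vcons Nat 0 2 (vnil Nat))))))
observation: the term reaches its normal form after 28 normal-order steps.


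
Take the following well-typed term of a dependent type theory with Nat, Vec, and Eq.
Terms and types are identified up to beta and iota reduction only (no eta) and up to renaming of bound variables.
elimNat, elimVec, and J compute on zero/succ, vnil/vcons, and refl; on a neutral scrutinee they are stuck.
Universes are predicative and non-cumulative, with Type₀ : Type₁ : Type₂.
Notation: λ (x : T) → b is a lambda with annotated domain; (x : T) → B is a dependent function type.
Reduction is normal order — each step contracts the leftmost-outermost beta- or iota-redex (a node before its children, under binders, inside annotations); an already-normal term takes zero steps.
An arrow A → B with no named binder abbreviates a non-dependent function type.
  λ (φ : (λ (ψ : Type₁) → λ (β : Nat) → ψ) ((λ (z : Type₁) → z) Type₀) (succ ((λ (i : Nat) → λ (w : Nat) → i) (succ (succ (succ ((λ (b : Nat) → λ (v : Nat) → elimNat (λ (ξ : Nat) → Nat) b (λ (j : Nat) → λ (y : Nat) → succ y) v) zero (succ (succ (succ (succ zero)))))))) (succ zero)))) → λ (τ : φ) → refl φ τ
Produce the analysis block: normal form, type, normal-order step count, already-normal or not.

reduced normal form:
  λ (φ : Type₀) → λ (ψ : φ) → refl φ ψ
type:
  (φ : Type₀) → (ψ : φ) → Eq φ ψ ψ
steps to reach normal form (normal order): 3
already normal: no
first redex: a beta-redex


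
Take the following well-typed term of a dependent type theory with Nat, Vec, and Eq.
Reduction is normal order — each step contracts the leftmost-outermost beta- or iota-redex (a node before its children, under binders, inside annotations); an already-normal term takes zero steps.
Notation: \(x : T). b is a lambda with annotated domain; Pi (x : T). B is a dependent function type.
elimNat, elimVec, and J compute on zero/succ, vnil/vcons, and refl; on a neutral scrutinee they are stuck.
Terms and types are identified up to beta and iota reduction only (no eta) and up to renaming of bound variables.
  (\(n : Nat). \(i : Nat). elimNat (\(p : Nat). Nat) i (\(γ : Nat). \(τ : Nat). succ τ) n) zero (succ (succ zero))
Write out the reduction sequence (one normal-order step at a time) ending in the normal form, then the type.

normal-order reduction:
  (\(n : Nat). \(i : Nat). elimNat (\(p : Nat). Nat) i (\(γ : Nat). \(τ : Nat). succ τ) n) zero (succ (succ zero))
  ~> (\(n : Nat). elimNat (\(i : Nat). Nat) n (\(p : Nat). \(γ : Nat). succ γ) zero) (succ (succ zero))
  ~> elimNat (\(n : Nat). Nat) (succ (succ zero)) (\(i : Nat). \(p : Nat). succ p) zero
  ~> succ (succ zero)
inferred type:
  Nat


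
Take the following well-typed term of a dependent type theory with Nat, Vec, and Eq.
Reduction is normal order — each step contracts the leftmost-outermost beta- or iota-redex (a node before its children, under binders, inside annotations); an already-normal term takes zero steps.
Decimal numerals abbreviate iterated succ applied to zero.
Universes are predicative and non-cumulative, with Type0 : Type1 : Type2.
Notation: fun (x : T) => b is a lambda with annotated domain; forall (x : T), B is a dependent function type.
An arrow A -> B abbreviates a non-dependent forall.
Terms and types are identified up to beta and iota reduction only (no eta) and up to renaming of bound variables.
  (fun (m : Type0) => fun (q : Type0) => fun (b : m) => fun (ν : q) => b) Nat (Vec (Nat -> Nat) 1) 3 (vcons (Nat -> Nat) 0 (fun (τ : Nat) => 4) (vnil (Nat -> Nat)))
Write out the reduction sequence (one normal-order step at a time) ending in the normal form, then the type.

normal-order reduction:
  (fun (m : Type0) => fun (q : Type0) => fun (b : m) => fun (ν : q) => b) Nat (Vec (Nat -> Nat) 1) 3 (vcons (Nat -> Nat) 0 (fun (τ : Nat) => 4) (vnil (Nat -> Nat)))
  ~> (fun (m : Type0) => fun (q : Nat) => fun (b : m) => q) (Vec (Nat -> Nat) 1) 3 (vcons (Nat -> Nat) 0 (fun (ν : Nat) => 4) (vnil (Nat -> Nat)))
  ~> (fun (m : Nat) => fun (q : Vec (Nat -> Nat) 1) => m) 3 (vcons (Nat -> Nat) 0 (fun (b : Nat) => 4) (vnil (Nat -> Nat)))
  ~> (fun (m : Vec (Nat -> Nat) 1) => 3) (vcons (Nat -> Nat) 0 (fun (q : Nat) => 4) (vnil (Nat -> Nat)))
  ~> 3
the term's type:
  Nat


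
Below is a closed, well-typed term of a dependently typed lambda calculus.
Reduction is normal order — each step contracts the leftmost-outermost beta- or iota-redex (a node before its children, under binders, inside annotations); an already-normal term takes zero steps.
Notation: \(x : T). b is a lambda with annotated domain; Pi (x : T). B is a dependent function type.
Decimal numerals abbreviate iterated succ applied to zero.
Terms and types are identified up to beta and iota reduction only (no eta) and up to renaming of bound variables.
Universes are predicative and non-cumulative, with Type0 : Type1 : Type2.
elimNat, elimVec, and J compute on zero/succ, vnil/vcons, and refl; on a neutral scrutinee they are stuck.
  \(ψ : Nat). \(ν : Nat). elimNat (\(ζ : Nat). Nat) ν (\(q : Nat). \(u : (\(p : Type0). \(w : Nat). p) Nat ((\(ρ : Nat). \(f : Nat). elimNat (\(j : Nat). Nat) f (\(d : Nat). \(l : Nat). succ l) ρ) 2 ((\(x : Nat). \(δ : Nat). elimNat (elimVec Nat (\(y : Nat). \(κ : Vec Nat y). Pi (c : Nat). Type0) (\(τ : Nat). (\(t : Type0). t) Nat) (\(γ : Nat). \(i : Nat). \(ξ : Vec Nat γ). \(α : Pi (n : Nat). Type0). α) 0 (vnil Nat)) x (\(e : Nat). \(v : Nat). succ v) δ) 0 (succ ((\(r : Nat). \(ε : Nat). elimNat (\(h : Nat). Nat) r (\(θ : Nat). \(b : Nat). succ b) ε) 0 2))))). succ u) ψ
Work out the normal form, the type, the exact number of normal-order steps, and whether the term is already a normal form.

normal form:
  \(ψ : Nat). \(ν : Nat). elimNat (\(ζ : Nat). Nat) ν (\(q : Nat). \(u : Nat). succ u) ψ
the term's type:
  Pi (ψ : Nat). Pi (ν : Nat). Nat
normal-order step count: 2
term was already normal: no
first redex: a beta-redex


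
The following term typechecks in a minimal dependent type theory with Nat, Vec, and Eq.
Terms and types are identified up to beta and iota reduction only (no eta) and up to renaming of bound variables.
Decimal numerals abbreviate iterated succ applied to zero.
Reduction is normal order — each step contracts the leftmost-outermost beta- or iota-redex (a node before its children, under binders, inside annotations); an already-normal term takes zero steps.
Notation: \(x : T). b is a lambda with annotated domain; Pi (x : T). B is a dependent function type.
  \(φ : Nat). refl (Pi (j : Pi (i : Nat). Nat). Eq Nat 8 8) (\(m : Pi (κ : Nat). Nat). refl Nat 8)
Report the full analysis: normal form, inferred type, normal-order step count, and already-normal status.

reduced normal form:
  \(φ : Nat). refl (Pi (j : Pi (i : Nat). Nat). Eq Nat 8 8) (\(m : Pi (κ : Nat). Nat). refl Nat 8)
inferred type:
  Pi (φ : Nat). Eq (Pi (j : Pi (i : Nat). Nat). Eq Nat 8 8) (\(m : Pi (κ : Nat). Nat). refl Nat 8) (\(ν : Pi (g : Nat). Nat). refl Nat 8)
reduction steps (normal order): 0
started in normal form: yes


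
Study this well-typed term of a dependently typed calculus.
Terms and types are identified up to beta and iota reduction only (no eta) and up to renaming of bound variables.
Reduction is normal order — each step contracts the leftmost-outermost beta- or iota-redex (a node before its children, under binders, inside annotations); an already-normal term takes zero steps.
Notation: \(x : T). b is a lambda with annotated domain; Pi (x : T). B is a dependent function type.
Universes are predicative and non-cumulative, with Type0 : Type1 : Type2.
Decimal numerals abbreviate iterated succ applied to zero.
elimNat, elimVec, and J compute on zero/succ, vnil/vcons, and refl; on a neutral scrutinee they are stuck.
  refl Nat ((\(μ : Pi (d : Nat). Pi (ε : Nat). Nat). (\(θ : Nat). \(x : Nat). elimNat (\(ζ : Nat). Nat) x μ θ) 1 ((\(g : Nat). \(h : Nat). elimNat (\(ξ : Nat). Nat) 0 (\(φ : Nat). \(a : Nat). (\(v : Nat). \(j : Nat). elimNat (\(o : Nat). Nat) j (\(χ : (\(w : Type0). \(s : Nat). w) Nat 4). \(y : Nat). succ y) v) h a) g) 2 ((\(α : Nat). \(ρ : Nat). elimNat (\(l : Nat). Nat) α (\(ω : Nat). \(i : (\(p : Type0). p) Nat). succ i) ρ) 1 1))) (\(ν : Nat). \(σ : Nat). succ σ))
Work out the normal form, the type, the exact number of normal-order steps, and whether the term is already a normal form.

normal form:
  refl Nat 5
type:
  Eq Nat 5 5
steps to reach normal form (normal order): 50
started in normal form: no
first contracted redex: a beta-redex


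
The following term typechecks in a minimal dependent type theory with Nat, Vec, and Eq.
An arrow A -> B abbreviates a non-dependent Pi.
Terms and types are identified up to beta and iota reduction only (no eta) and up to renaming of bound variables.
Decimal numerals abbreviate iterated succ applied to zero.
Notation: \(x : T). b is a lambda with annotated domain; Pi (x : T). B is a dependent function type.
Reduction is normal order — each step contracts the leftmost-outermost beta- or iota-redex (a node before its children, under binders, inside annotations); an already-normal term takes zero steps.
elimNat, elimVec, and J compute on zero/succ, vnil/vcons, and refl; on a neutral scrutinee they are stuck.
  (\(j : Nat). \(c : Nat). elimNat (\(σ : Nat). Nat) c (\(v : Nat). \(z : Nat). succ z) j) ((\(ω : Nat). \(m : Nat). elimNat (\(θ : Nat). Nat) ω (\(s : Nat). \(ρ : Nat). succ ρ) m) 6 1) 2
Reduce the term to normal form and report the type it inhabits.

normal form:
  9
inferred type:
  Nat
observation: 30 normal-order steps separate the term from its normal form.


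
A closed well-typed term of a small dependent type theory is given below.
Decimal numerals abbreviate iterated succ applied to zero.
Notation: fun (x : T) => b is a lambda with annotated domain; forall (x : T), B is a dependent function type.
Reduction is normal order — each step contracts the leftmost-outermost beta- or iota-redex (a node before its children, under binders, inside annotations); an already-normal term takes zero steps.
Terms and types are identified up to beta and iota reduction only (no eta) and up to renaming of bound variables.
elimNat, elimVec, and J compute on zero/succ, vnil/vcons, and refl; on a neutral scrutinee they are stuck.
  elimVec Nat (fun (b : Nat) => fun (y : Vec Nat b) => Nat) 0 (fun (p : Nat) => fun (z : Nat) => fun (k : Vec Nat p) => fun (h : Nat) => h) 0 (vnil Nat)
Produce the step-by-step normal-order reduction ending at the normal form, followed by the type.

normal-order reduction:
  elimVec Nat (fun (b : Nat) => fun (y : Vec Nat b) => Nat) 0 (fun (p : Nat) => fun (z : Nat) => fun (k : Vec Nat p) => fun (h : Nat) => h) 0 (vnil Nat)
  ~> 0
type:
  Nat


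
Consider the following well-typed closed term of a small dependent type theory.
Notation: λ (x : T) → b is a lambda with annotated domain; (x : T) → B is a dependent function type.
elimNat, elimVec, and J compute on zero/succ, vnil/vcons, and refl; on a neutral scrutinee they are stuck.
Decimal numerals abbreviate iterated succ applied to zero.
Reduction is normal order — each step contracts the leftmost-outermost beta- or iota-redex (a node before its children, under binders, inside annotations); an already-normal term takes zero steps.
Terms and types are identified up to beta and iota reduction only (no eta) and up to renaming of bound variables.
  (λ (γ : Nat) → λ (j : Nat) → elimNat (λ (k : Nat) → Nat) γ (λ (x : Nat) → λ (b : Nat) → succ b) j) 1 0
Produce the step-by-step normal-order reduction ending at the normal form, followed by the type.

reduction (normal order):
  (λ (γ : Nat) → λ (j : Nat) → elimNat (λ (k : Nat) → Nat) γ (λ (x : Nat) → λ (b : Nat) → succ b) j) 1 0
  ~> (λ (γ : Nat) → elimNat (λ (j : Nat) → Nat) 1 (λ (k : Nat) → λ (x : Nat) → succ x) γ) 0
  ~> elimNat (λ (γ : Nat) → Nat) 1 (λ (j : Nat) → λ (k : Nat) → succ k) 0
  ~> 1
the term's type:
  Nat


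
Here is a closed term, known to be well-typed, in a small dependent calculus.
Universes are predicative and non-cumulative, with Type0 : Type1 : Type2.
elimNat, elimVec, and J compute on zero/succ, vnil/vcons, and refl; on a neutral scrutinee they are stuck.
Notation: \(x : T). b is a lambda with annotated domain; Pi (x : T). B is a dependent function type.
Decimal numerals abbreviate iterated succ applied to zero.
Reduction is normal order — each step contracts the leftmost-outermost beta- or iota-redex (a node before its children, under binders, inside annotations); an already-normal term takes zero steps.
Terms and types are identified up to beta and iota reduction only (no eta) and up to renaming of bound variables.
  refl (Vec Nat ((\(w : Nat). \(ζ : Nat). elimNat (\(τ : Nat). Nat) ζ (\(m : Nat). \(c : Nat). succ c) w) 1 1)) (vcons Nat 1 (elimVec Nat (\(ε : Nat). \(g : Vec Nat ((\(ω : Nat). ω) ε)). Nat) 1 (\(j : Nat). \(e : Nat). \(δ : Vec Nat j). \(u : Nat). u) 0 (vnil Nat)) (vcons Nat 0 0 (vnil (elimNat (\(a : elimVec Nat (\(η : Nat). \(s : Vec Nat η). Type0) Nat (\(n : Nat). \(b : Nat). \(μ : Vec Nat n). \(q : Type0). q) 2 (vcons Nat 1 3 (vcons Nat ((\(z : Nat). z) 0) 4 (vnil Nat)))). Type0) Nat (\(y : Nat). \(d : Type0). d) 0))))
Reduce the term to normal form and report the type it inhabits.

reduced normal form:
  refl (Vec Nat 2) (vcons Nat 1 1 (vcons Nat 0 0 (vnil Nat)))
the term's type:
  Eq (Vec Nat 2) (vcons Nat 1 1 (vcons Nat 0 0 (vnil Nat))) (vcons Nat 1 1 (vcons Nat 0 0 (vnil Nat)))


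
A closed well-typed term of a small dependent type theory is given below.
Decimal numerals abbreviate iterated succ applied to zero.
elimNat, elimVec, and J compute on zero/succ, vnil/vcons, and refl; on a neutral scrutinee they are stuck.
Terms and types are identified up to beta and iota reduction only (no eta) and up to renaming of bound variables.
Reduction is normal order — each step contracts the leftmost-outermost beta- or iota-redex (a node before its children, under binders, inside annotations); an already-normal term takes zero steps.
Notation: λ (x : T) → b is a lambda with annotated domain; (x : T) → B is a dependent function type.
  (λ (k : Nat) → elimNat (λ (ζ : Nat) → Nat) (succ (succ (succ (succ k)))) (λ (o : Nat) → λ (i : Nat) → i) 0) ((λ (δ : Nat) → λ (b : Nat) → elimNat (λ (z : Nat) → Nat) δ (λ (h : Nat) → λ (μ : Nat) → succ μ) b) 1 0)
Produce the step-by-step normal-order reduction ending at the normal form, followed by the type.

normal-order reduction:
  (λ (k : Nat) → elimNat (λ (ζ : Nat) → Nat) (succ (succ (succ (succ k)))) (λ (o : Nat) → λ (i : Nat) → i) 0) ((λ (δ : Nat) → λ (b : Nat) → elimNat (λ (z : Nat) → Nat) δ (λ (h : Nat) → λ (μ : Nat) → succ μ) b) 1 0)
  ~> elimNat (λ (k : Nat) → Nat) (succ (succ (succ (succ ((λ (ζ : Nat) → λ (o : Nat) → elimNat (λ (i : Nat) → Nat) ζ (λ (δ : Nat) → λ (b : Nat) → succ b) o) 1 0))))) (λ (z : Nat) → λ (h : Nat) → h) 0
  ~> succ (succ (succ (succ ((λ (k : Nat) → λ (ζ : Nat) → elimNat (λ (o : Nat) → Nat) k (λ (i : Nat) → λ (δ : Nat) → succ δ) ζ) 1 0))))
  ~> succ (succ (succ (succ ((λ (k : Nat) → elimNat (λ (ζ : Nat) → Nat) 1 (λ (o : Nat) → λ (i : Nat) → succ i) k) 0))))
  ~> succ (succ (succ (succ (elimNat (λ (k : Nat) → Nat) 1 (λ (ζ : Nat) → λ (o : Nat) → succ o) 0))))
  ~> 5
the term's type:
  Nat


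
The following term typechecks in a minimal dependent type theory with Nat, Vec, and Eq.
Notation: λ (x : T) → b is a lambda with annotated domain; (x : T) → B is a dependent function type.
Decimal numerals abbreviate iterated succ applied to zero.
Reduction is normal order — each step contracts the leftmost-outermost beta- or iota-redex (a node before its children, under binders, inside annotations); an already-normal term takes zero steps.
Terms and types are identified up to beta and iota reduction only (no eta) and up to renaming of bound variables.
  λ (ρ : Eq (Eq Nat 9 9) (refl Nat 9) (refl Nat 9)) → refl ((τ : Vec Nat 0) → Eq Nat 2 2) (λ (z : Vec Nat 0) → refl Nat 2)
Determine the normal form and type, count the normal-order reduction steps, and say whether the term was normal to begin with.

reduced normal form:
  λ (ρ : Eq (Eq Nat 9 9) (refl Nat 9) (refl Nat 9)) → refl ((τ : Vec Nat 0) → Eq Nat 2 2) (λ (z : Vec Nat 0) → refl Nat 2)
type:
  (ρ : Eq (Eq Nat 9 9) (refl Nat 9) (refl Nat 9)) → Eq ((τ : Vec Nat 0) → Eq Nat 2 2) (λ (z : Vec Nat 0) → refl Nat 2) (λ (p : Vec Nat 0) → refl Nat 2)
steps to reach normal form (normal order): 0
started in normal form: yes


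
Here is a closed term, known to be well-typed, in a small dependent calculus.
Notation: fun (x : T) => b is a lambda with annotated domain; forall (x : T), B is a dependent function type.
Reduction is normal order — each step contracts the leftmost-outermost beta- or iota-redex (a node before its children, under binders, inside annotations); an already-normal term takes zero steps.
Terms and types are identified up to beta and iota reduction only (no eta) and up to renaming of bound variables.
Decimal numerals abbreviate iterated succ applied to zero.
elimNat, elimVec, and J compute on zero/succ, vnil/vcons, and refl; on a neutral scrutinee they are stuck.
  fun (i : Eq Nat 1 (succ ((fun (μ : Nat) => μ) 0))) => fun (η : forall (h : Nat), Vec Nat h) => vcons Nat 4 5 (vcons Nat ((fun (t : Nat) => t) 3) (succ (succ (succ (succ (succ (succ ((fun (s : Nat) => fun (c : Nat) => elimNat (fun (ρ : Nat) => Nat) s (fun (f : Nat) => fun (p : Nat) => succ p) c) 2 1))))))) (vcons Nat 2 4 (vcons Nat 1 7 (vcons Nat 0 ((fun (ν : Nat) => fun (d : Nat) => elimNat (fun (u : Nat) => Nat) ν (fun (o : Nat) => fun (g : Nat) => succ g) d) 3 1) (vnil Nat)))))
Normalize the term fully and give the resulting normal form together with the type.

resulting normal form:
  fun (i : Eq Nat 1 1) => fun (μ : forall (η : Nat), Vec Nat η) => vcons Nat 4 5 (vcons Nat 3 9 (vcons Nat 2 4 (vcons Nat 1 7 (vcons Nat 0 4 (vnil Nat)))))
type:
  forall (i : Eq Nat 1 1), forall (μ : forall (η : Nat), Vec Nat η), Vec Nat 5
observation: contracting a beta-redex first, the term normalizes in 14 steps.


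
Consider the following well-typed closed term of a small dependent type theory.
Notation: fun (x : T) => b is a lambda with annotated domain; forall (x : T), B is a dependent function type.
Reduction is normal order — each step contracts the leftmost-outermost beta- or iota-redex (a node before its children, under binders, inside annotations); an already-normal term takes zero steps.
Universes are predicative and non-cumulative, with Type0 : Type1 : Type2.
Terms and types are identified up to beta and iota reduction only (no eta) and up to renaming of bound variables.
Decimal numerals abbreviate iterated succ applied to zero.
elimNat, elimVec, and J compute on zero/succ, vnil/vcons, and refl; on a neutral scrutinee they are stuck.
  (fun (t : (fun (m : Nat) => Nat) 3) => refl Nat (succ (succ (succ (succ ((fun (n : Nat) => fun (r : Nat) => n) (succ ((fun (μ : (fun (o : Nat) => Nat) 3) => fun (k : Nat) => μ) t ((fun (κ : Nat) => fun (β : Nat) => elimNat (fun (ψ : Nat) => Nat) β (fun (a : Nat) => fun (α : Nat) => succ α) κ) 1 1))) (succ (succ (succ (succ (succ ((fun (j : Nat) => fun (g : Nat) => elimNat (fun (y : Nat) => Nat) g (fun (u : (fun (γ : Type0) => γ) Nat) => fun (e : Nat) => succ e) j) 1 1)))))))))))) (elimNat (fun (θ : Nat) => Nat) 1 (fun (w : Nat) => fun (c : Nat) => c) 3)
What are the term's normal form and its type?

normal form:
  refl Nat 6
type:
  Eq Nat 6 6
observation: the term reaches its normal form after 15 normal-order steps.
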